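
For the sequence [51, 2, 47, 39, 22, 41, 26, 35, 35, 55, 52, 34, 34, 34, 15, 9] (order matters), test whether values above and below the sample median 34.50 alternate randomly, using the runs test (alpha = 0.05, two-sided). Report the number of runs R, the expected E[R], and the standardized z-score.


Step 1: Compute median = 34.50; label A = above, B = below.
Labels in order: ABAABABAAAABBBBB  (n_A = 8, n_B = 8)
Step 2: Count runs R = 8.
Step 3: Under H0 (random ordering), E[R] = 2*n_A*n_B/(n_A+n_B) + 1 = 2*8*8/16 + 1 = 9.0000.
        Var[R] = 2*n_A*n_B*(2*n_A*n_B - n_A - n_B) / ((n_A+n_B)^2 * (n_A+n_B-1)) = 14336/3840 = 3.7333.
        SD[R] = 1.9322.
Step 4: Continuity-corrected z = (R + 0.5 - E[R]) / SD[R] = (8 + 0.5 - 9.0000) / 1.9322 = -0.2588.
Step 5: Two-sided p-value via normal approximation = 2*(1 - Phi(|z|)) = 0.795809.
Step 6: alpha = 0.05. fail to reject H0.

R = 8, z = -0.2588, p = 0.795809, fail to reject H0.


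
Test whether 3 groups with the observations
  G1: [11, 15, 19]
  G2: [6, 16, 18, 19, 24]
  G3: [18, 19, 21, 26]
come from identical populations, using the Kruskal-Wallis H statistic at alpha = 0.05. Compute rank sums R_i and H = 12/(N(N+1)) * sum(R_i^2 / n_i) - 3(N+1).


Step 1: Combine all N = 12 observations and assign midranks.
sorted (value, group, rank): (6,G2,1), (11,G1,2), (15,G1,3), (16,G2,4), (18,G2,5.5), (18,G3,5.5), (19,G1,8), (19,G2,8), (19,G3,8), (21,G3,10), (24,G2,11), (26,G3,12)
Step 2: Sum ranks within each group.
R_1 = 13 (n_1 = 3)
R_2 = 29.5 (n_2 = 5)
R_3 = 35.5 (n_3 = 4)
Step 3: H = 12/(N(N+1)) * sum(R_i^2/n_i) - 3(N+1)
     = 12/(12*13) * (13^2/3 + 29.5^2/5 + 35.5^2/4) - 3*13
     = 0.076923 * 545.446 - 39
     = 2.957372.
Step 4: Ties present; correction factor C = 1 - 30/(12^3 - 12) = 0.982517. Corrected H = 2.957372 / 0.982517 = 3.009994.
Step 5: Under H0, H ~ chi^2(2); p-value = 0.222018.
Step 6: alpha = 0.05. fail to reject H0.

H = 3.0100, df = 2, p = 0.222018, fail to reject H0.


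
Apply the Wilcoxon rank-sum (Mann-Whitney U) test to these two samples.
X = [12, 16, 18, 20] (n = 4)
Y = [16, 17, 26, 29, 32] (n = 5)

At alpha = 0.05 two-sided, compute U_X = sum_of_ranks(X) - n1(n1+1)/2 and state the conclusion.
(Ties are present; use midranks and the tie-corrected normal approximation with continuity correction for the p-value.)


Step 1: Combine and sort all 9 observations; assign midranks.
sorted (value, group): (12,X), (16,X), (16,Y), (17,Y), (18,X), (20,X), (26,Y), (29,Y), (32,Y)
ranks: 12->1, 16->2.5, 16->2.5, 17->4, 18->5, 20->6, 26->7, 29->8, 32->9
Step 2: Rank sum for X: R1 = 1 + 2.5 + 5 + 6 = 14.5.
Step 3: U_X = R1 - n1(n1+1)/2 = 14.5 - 4*5/2 = 14.5 - 10 = 4.5.
       U_Y = n1*n2 - U_X = 20 - 4.5 = 15.5.
Step 4: Ties are present, so use the tie-corrected normal approximation (with continuity correction) for the p-value.
Step 5: p-value = 0.218742; compare to alpha = 0.05. fail to reject H0.

U_X = 4.5, p = 0.218742, fail to reject H0 at alpha = 0.05.


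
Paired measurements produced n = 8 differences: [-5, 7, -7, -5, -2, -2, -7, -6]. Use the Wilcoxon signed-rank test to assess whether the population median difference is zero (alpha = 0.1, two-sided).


Step 1: Drop any zero differences (none here) and take |d_i|.
|d| = [5, 7, 7, 5, 2, 2, 7, 6]
Step 2: Midrank |d_i| (ties get averaged ranks).
ranks: |5|->3.5, |7|->7, |7|->7, |5|->3.5, |2|->1.5, |2|->1.5, |7|->7, |6|->5
Step 3: Attach original signs; sum ranks with positive sign and with negative sign.
W+ = 7 = 7
W- = 3.5 + 7 + 3.5 + 1.5 + 1.5 + 7 + 5 = 29
(Check: W+ + W- = 36 should equal n(n+1)/2 = 36.)
Step 4: Test statistic W = min(W+, W-) = 7.
Step 5: Ties in |d|, so use the tie-corrected normal approximation.
        E[W] = n(n+1)/4 = 8*9/4 = 18.
        Tie groups: |d|=2 (t=2), |d|=5 (t=2), |d|=7 (t=3); sum(t^3 - t) = 36.
        Var[W] = n(n+1)(2n+1)/24 - sum(t^3-t)/48 = 1224/24 - 36/48 = 50.25.
        z = (W - E[W]) / sqrt(Var[W]) = (7 - 18) / 7.0887 = -1.5518.
        Two-sided p = 2*Phi(z) = 0.120720.
Step 6: alpha = 0.1. fail to reject H0.

W+ = 7, W- = 29, W = min = 7, p = 0.120720, fail to reject H0.


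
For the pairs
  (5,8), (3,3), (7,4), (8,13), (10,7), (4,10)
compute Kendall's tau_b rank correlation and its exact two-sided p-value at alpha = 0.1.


Step 1: Enumerate the 15 unordered pairs (i,j) with i<j and classify each by sign(x_j-x_i) * sign(y_j-y_i).
  (1,2):dx=-2,dy=-5->C; (1,3):dx=+2,dy=-4->D; (1,4):dx=+3,dy=+5->C; (1,5):dx=+5,dy=-1->D
  (1,6):dx=-1,dy=+2->D; (2,3):dx=+4,dy=+1->C; (2,4):dx=+5,dy=+10->C; (2,5):dx=+7,dy=+4->C
  (2,6):dx=+1,dy=+7->C; (3,4):dx=+1,dy=+9->C; (3,5):dx=+3,dy=+3->C; (3,6):dx=-3,dy=+6->D
  (4,5):dx=+2,dy=-6->D; (4,6):dx=-4,dy=-3->C; (5,6):dx=-6,dy=+3->D
Step 2: C = 9, D = 6, total pairs = 15.
Step 3: tau = (C - D)/(n(n-1)/2) = (9 - 6)/15 = 0.200000.
Step 4: Exact two-sided p-value (enumerate n! = 720 permutations of y under H0): p = 0.719444.
Step 5: alpha = 0.1. fail to reject H0.

tau_b = 0.2000 (C=9, D=6), p = 0.719444, fail to reject H0.


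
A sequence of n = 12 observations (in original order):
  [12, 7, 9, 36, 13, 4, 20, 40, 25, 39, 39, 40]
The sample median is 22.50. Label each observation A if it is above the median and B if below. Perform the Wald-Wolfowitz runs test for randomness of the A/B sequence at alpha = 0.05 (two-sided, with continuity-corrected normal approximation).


Step 1: Compute median = 22.50; label A = above, B = below.
Labels in order: BBBABBBAAAAA  (n_A = 6, n_B = 6)
Step 2: Count runs R = 4.
Step 3: Under H0 (random ordering), E[R] = 2*n_A*n_B/(n_A+n_B) + 1 = 2*6*6/12 + 1 = 7.0000.
        Var[R] = 2*n_A*n_B*(2*n_A*n_B - n_A - n_B) / ((n_A+n_B)^2 * (n_A+n_B-1)) = 4320/1584 = 2.7273.
        SD[R] = 1.6514.
Step 4: Continuity-corrected z = (R + 0.5 - E[R]) / SD[R] = (4 + 0.5 - 7.0000) / 1.6514 = -1.5138.
Step 5: Two-sided p-value via normal approximation = 2*(1 - Phi(|z|)) = 0.130070.
Step 6: alpha = 0.05. fail to reject H0.

R = 4, z = -1.5138, p = 0.130070, fail to reject H0.


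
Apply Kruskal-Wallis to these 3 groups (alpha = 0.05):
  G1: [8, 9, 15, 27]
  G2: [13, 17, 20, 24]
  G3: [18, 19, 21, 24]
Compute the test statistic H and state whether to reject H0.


Step 1: Combine all N = 12 observations and assign midranks.
sorted (value, group, rank): (8,G1,1), (9,G1,2), (13,G2,3), (15,G1,4), (17,G2,5), (18,G3,6), (19,G3,7), (20,G2,8), (21,G3,9), (24,G2,10.5), (24,G3,10.5), (27,G1,12)
Step 2: Sum ranks within each group.
R_1 = 19 (n_1 = 4)
R_2 = 26.5 (n_2 = 4)
R_3 = 32.5 (n_3 = 4)
Step 3: H = 12/(N(N+1)) * sum(R_i^2/n_i) - 3(N+1)
     = 12/(12*13) * (19^2/4 + 26.5^2/4 + 32.5^2/4) - 3*13
     = 0.076923 * 529.875 - 39
     = 1.759615.
Step 4: Ties present; correction factor C = 1 - 6/(12^3 - 12) = 0.996503. Corrected H = 1.759615 / 0.996503 = 1.765789.
Step 5: Under H0, H ~ chi^2(2); p-value = 0.413584.
Step 6: alpha = 0.05. fail to reject H0.

H = 1.7658, df = 2, p = 0.413584, fail to reject H0.


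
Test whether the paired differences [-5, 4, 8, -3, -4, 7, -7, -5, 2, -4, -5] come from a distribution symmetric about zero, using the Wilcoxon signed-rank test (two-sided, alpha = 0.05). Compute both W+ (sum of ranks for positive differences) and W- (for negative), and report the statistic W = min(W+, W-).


Step 1: Drop any zero differences (none here) and take |d_i|.
|d| = [5, 4, 8, 3, 4, 7, 7, 5, 2, 4, 5]
Step 2: Midrank |d_i| (ties get averaged ranks).
ranks: |5|->7, |4|->4, |8|->11, |3|->2, |4|->4, |7|->9.5, |7|->9.5, |5|->7, |2|->1, |4|->4, |5|->7
Step 3: Attach original signs; sum ranks with positive sign and with negative sign.
W+ = 4 + 11 + 9.5 + 1 = 25.5
W- = 7 + 2 + 4 + 9.5 + 7 + 4 + 7 = 40.5
(Check: W+ + W- = 66 should equal n(n+1)/2 = 66.)
Step 4: Test statistic W = min(W+, W-) = 25.5.
Step 5: Ties in |d|, so use the tie-corrected normal approximation.
        E[W] = n(n+1)/4 = 11*12/4 = 33.
        Tie groups: |d|=4 (t=3), |d|=5 (t=3), |d|=7 (t=2); sum(t^3 - t) = 54.
        Var[W] = n(n+1)(2n+1)/24 - sum(t^3-t)/48 = 3036/24 - 54/48 = 125.375.
        z = (W - E[W]) / sqrt(Var[W]) = (25.5 - 33) / 11.1971 = -0.6698.
        Two-sided p = 2*Phi(z) = 0.502975.
Step 6: alpha = 0.05. fail to reject H0.

W+ = 25.5, W- = 40.5, W = min = 25.5, p = 0.502975, fail to reject H0.


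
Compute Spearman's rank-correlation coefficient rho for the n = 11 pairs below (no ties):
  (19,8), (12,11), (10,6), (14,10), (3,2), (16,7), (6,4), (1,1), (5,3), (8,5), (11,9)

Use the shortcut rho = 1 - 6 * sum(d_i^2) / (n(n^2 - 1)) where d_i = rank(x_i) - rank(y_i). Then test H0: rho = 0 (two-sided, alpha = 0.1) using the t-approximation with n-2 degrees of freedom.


Step 1: Rank x and y separately (midranks; no ties here).
rank(x): 19->11, 12->8, 10->6, 14->9, 3->2, 16->10, 6->4, 1->1, 5->3, 8->5, 11->7
rank(y): 8->8, 11->11, 6->6, 10->10, 2->2, 7->7, 4->4, 1->1, 3->3, 5->5, 9->9
Step 2: d_i = R_x(i) - R_y(i); compute d_i^2.
  (11-8)^2=9, (8-11)^2=9, (6-6)^2=0, (9-10)^2=1, (2-2)^2=0, (10-7)^2=9, (4-4)^2=0, (1-1)^2=0, (3-3)^2=0, (5-5)^2=0, (7-9)^2=4
sum(d^2) = 32.
Step 3: rho = 1 - 6*32 / (11*(11^2 - 1)) = 1 - 192/1320 = 0.854545.
Step 4: Under H0, t = rho * sqrt((n-2)/(1-rho^2)) = 4.9360 ~ t(9).
Step 5: Two-sided p-value from the t-distribution with 9 df = 0.000807.
Step 6: alpha = 0.1. reject H0.

rho = 0.8545, p = 0.000807, reject H0 at alpha = 0.1.


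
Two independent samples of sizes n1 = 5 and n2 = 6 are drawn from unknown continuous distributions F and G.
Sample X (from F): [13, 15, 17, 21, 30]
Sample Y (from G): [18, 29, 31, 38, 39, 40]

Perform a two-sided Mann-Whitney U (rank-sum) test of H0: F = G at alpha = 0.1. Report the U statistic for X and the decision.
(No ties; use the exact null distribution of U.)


Step 1: Combine and sort all 11 observations; assign midranks.
sorted (value, group): (13,X), (15,X), (17,X), (18,Y), (21,X), (29,Y), (30,X), (31,Y), (38,Y), (39,Y), (40,Y)
ranks: 13->1, 15->2, 17->3, 18->4, 21->5, 29->6, 30->7, 31->8, 38->9, 39->10, 40->11
Step 2: Rank sum for X: R1 = 1 + 2 + 3 + 5 + 7 = 18.
Step 3: U_X = R1 - n1(n1+1)/2 = 18 - 5*6/2 = 18 - 15 = 3.
       U_Y = n1*n2 - U_X = 30 - 3 = 27.
Step 4: No ties, so the exact null distribution of U (based on enumerating the C(11,5) = 462 equally likely rank assignments) gives the two-sided p-value.
Step 5: p-value = 0.030303; compare to alpha = 0.1. reject H0.

U_X = 3, p = 0.030303, reject H0 at alpha = 0.1.


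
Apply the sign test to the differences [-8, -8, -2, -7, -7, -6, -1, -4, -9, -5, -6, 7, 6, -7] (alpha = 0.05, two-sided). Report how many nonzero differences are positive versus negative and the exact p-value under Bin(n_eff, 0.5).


Step 1: Discard zero differences. Original n = 14; n_eff = number of nonzero differences = 14.
Nonzero differences (with sign): -8, -8, -2, -7, -7, -6, -1, -4, -9, -5, -6, +7, +6, -7
Step 2: Count signs: positive = 2, negative = 12.
Step 3: Under H0: P(positive) = 0.5, so the number of positives S ~ Bin(14, 0.5).
Step 4: Two-sided exact p-value = sum of Bin(14,0.5) probabilities at or below the observed probability = 0.012939.
Step 5: alpha = 0.05. reject H0.

n_eff = 14, pos = 2, neg = 12, p = 0.012939, reject H0.


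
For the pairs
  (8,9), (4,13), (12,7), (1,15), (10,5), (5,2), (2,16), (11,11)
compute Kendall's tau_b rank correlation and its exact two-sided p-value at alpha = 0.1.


Step 1: Enumerate the 28 unordered pairs (i,j) with i<j and classify each by sign(x_j-x_i) * sign(y_j-y_i).
  (1,2):dx=-4,dy=+4->D; (1,3):dx=+4,dy=-2->D; (1,4):dx=-7,dy=+6->D; (1,5):dx=+2,dy=-4->D
  (1,6):dx=-3,dy=-7->C; (1,7):dx=-6,dy=+7->D; (1,8):dx=+3,dy=+2->C; (2,3):dx=+8,dy=-6->D
  (2,4):dx=-3,dy=+2->D; (2,5):dx=+6,dy=-8->D; (2,6):dx=+1,dy=-11->D; (2,7):dx=-2,dy=+3->D
  (2,8):dx=+7,dy=-2->D; (3,4):dx=-11,dy=+8->D; (3,5):dx=-2,dy=-2->C; (3,6):dx=-7,dy=-5->C
  (3,7):dx=-10,dy=+9->D; (3,8):dx=-1,dy=+4->D; (4,5):dx=+9,dy=-10->D; (4,6):dx=+4,dy=-13->D
  (4,7):dx=+1,dy=+1->C; (4,8):dx=+10,dy=-4->D; (5,6):dx=-5,dy=-3->C; (5,7):dx=-8,dy=+11->D
  (5,8):dx=+1,dy=+6->C; (6,7):dx=-3,dy=+14->D; (6,8):dx=+6,dy=+9->C; (7,8):dx=+9,dy=-5->D
Step 2: C = 8, D = 20, total pairs = 28.
Step 3: tau = (C - D)/(n(n-1)/2) = (8 - 20)/28 = -0.428571.
Step 4: Exact two-sided p-value (enumerate n! = 40320 permutations of y under H0): p = 0.178869.
Step 5: alpha = 0.1. fail to reject H0.

tau_b = -0.4286 (C=8, D=20), p = 0.178869, fail to reject H0.


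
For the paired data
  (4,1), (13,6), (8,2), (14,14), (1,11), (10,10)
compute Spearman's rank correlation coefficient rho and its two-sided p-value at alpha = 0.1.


Step 1: Rank x and y separately (midranks; no ties here).
rank(x): 4->2, 13->5, 8->3, 14->6, 1->1, 10->4
rank(y): 1->1, 6->3, 2->2, 14->6, 11->5, 10->4
Step 2: d_i = R_x(i) - R_y(i); compute d_i^2.
  (2-1)^2=1, (5-3)^2=4, (3-2)^2=1, (6-6)^2=0, (1-5)^2=16, (4-4)^2=0
sum(d^2) = 22.
Step 3: rho = 1 - 6*22 / (6*(6^2 - 1)) = 1 - 132/210 = 0.371429.
Step 4: Under H0, t = rho * sqrt((n-2)/(1-rho^2)) = 0.8001 ~ t(4).
Step 5: Two-sided p-value from the t-distribution with 4 df = 0.468478.
Step 6: alpha = 0.1. fail to reject H0.

rho = 0.3714, p = 0.468478, fail to reject H0 at alpha = 0.1.


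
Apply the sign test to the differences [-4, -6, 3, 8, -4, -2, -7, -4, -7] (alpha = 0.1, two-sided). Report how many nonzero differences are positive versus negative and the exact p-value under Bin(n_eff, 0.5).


Step 1: Discard zero differences. Original n = 9; n_eff = number of nonzero differences = 9.
Nonzero differences (with sign): -4, -6, +3, +8, -4, -2, -7, -4, -7
Step 2: Count signs: positive = 2, negative = 7.
Step 3: Under H0: P(positive) = 0.5, so the number of positives S ~ Bin(9, 0.5).
Step 4: Two-sided exact p-value = sum of Bin(9,0.5) probabilities at or below the observed probability = 0.179688.
Step 5: alpha = 0.1. fail to reject H0.

n_eff = 9, pos = 2, neg = 7, p = 0.179688, fail to reject H0.


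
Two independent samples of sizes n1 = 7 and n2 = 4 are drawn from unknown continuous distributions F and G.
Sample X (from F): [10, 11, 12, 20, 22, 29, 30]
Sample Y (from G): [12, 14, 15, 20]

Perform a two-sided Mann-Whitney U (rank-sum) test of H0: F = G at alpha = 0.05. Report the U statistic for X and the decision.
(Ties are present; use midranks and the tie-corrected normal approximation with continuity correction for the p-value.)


Step 1: Combine and sort all 11 observations; assign midranks.
sorted (value, group): (10,X), (11,X), (12,X), (12,Y), (14,Y), (15,Y), (20,X), (20,Y), (22,X), (29,X), (30,X)
ranks: 10->1, 11->2, 12->3.5, 12->3.5, 14->5, 15->6, 20->7.5, 20->7.5, 22->9, 29->10, 30->11
Step 2: Rank sum for X: R1 = 1 + 2 + 3.5 + 7.5 + 9 + 10 + 11 = 44.
Step 3: U_X = R1 - n1(n1+1)/2 = 44 - 7*8/2 = 44 - 28 = 16.
       U_Y = n1*n2 - U_X = 28 - 16 = 12.
Step 4: Ties are present, so use the tie-corrected normal approximation (with continuity correction) for the p-value.
Step 5: p-value = 0.775820; compare to alpha = 0.05. fail to reject H0.

U_X = 16, p = 0.775820, fail to reject H0 at alpha = 0.05.


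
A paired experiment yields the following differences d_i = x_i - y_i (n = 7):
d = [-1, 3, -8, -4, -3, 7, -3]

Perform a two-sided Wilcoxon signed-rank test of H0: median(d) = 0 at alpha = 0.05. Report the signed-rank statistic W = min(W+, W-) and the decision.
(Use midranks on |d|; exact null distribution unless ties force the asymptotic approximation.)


Step 1: Drop any zero differences (none here) and take |d_i|.
|d| = [1, 3, 8, 4, 3, 7, 3]
Step 2: Midrank |d_i| (ties get averaged ranks).
ranks: |1|->1, |3|->3, |8|->7, |4|->5, |3|->3, |7|->6, |3|->3
Step 3: Attach original signs; sum ranks with positive sign and with negative sign.
W+ = 3 + 6 = 9
W- = 1 + 7 + 5 + 3 + 3 = 19
(Check: W+ + W- = 28 should equal n(n+1)/2 = 28.)
Step 4: Test statistic W = min(W+, W-) = 9.
Step 5: Ties in |d|, so use the tie-corrected normal approximation.
        E[W] = n(n+1)/4 = 7*8/4 = 14.
        Tie groups: |d|=3 (t=3); sum(t^3 - t) = 24.
        Var[W] = n(n+1)(2n+1)/24 - sum(t^3-t)/48 = 840/24 - 24/48 = 34.5.
        z = (W - E[W]) / sqrt(Var[W]) = (9 - 14) / 5.8737 = -0.8513.
        Two-sided p = 2*Phi(z) = 0.394627.
Step 6: alpha = 0.05. fail to reject H0.

W+ = 9, W- = 19, W = min = 9, p = 0.394627, fail to reject H0.


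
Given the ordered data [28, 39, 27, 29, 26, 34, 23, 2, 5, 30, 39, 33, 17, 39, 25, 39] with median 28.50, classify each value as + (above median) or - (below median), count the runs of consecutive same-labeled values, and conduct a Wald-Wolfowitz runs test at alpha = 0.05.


Step 1: Compute median = 28.50; label A = above, B = below.
Labels in order: BABABABBBAAABABA  (n_A = 8, n_B = 8)
Step 2: Count runs R = 12.
Step 3: Under H0 (random ordering), E[R] = 2*n_A*n_B/(n_A+n_B) + 1 = 2*8*8/16 + 1 = 9.0000.
        Var[R] = 2*n_A*n_B*(2*n_A*n_B - n_A - n_B) / ((n_A+n_B)^2 * (n_A+n_B-1)) = 14336/3840 = 3.7333.
        SD[R] = 1.9322.
Step 4: Continuity-corrected z = (R - 0.5 - E[R]) / SD[R] = (12 - 0.5 - 9.0000) / 1.9322 = 1.2939.
Step 5: Two-sided p-value via normal approximation = 2*(1 - Phi(|z|)) = 0.195709.
Step 6: alpha = 0.05. fail to reject H0.

R = 12, z = 1.2939, p = 0.195709, fail to reject H0.


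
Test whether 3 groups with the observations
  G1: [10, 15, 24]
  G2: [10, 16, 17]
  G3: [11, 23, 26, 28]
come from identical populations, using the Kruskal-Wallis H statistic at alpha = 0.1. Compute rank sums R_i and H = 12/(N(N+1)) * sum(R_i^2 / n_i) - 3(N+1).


Step 1: Combine all N = 10 observations and assign midranks.
sorted (value, group, rank): (10,G1,1.5), (10,G2,1.5), (11,G3,3), (15,G1,4), (16,G2,5), (17,G2,6), (23,G3,7), (24,G1,8), (26,G3,9), (28,G3,10)
Step 2: Sum ranks within each group.
R_1 = 13.5 (n_1 = 3)
R_2 = 12.5 (n_2 = 3)
R_3 = 29 (n_3 = 4)
Step 3: H = 12/(N(N+1)) * sum(R_i^2/n_i) - 3(N+1)
     = 12/(10*11) * (13.5^2/3 + 12.5^2/3 + 29^2/4) - 3*11
     = 0.109091 * 323.083 - 33
     = 2.245455.
Step 4: Ties present; correction factor C = 1 - 6/(10^3 - 10) = 0.993939. Corrected H = 2.245455 / 0.993939 = 2.259146.
Step 5: Under H0, H ~ chi^2(2); p-value = 0.323171.
Step 6: alpha = 0.1. fail to reject H0.

H = 2.2591, df = 2, p = 0.323171, fail to reject H0.


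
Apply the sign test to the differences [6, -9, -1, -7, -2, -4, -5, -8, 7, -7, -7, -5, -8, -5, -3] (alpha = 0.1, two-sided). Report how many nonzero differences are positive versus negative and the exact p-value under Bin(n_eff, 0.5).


Step 1: Discard zero differences. Original n = 15; n_eff = number of nonzero differences = 15.
Nonzero differences (with sign): +6, -9, -1, -7, -2, -4, -5, -8, +7, -7, -7, -5, -8, -5, -3
Step 2: Count signs: positive = 2, negative = 13.
Step 3: Under H0: P(positive) = 0.5, so the number of positives S ~ Bin(15, 0.5).
Step 4: Two-sided exact p-value = sum of Bin(15,0.5) probabilities at or below the observed probability = 0.007385.
Step 5: alpha = 0.1. reject H0.

n_eff = 15, pos = 2, neg = 13, p = 0.007385, reject H0.


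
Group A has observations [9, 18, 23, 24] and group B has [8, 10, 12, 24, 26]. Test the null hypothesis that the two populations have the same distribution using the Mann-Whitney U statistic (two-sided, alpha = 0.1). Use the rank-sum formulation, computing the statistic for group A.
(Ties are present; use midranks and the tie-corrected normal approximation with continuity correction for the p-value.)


Step 1: Combine and sort all 9 observations; assign midranks.
sorted (value, group): (8,Y), (9,X), (10,Y), (12,Y), (18,X), (23,X), (24,X), (24,Y), (26,Y)
ranks: 8->1, 9->2, 10->3, 12->4, 18->5, 23->6, 24->7.5, 24->7.5, 26->9
Step 2: Rank sum for X: R1 = 2 + 5 + 6 + 7.5 = 20.5.
Step 3: U_X = R1 - n1(n1+1)/2 = 20.5 - 4*5/2 = 20.5 - 10 = 10.5.
       U_Y = n1*n2 - U_X = 20 - 10.5 = 9.5.
Step 4: Ties are present, so use the tie-corrected normal approximation (with continuity correction) for the p-value.
Step 5: p-value = 1.000000; compare to alpha = 0.1. fail to reject H0.

U_X = 10.5, p = 1.000000, fail to reject H0 at alpha = 0.1.


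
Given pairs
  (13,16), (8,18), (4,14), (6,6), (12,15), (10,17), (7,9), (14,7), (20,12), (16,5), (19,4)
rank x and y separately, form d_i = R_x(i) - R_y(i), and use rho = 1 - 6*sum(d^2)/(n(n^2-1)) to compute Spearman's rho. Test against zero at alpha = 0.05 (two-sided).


Step 1: Rank x and y separately (midranks; no ties here).
rank(x): 13->7, 8->4, 4->1, 6->2, 12->6, 10->5, 7->3, 14->8, 20->11, 16->9, 19->10
rank(y): 16->9, 18->11, 14->7, 6->3, 15->8, 17->10, 9->5, 7->4, 12->6, 5->2, 4->1
Step 2: d_i = R_x(i) - R_y(i); compute d_i^2.
  (7-9)^2=4, (4-11)^2=49, (1-7)^2=36, (2-3)^2=1, (6-8)^2=4, (5-10)^2=25, (3-5)^2=4, (8-4)^2=16, (11-6)^2=25, (9-2)^2=49, (10-1)^2=81
sum(d^2) = 294.
Step 3: rho = 1 - 6*294 / (11*(11^2 - 1)) = 1 - 1764/1320 = -0.336364.
Step 4: Under H0, t = rho * sqrt((n-2)/(1-rho^2)) = -1.0715 ~ t(9).
Step 5: Two-sided p-value from the t-distribution with 9 df = 0.311824.
Step 6: alpha = 0.05. fail to reject H0.

rho = -0.3364, p = 0.311824, fail to reject H0 at alpha = 0.05.


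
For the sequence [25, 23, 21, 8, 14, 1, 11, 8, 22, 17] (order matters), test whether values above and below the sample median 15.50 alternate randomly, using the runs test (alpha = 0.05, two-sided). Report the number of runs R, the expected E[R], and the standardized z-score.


Step 1: Compute median = 15.50; label A = above, B = below.
Labels in order: AAABBBBBAA  (n_A = 5, n_B = 5)
Step 2: Count runs R = 3.
Step 3: Under H0 (random ordering), E[R] = 2*n_A*n_B/(n_A+n_B) + 1 = 2*5*5/10 + 1 = 6.0000.
        Var[R] = 2*n_A*n_B*(2*n_A*n_B - n_A - n_B) / ((n_A+n_B)^2 * (n_A+n_B-1)) = 2000/900 = 2.2222.
        SD[R] = 1.4907.
Step 4: Continuity-corrected z = (R + 0.5 - E[R]) / SD[R] = (3 + 0.5 - 6.0000) / 1.4907 = -1.6771.
Step 5: Two-sided p-value via normal approximation = 2*(1 - Phi(|z|)) = 0.093533.
Step 6: alpha = 0.05. fail to reject H0.

R = 3, z = -1.6771, p = 0.093533, fail to reject H0.


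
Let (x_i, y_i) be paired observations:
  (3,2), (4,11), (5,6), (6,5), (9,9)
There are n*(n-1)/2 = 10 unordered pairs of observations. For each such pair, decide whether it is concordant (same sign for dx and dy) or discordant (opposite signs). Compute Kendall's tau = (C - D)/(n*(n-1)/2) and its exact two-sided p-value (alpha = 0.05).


Step 1: Enumerate the 10 unordered pairs (i,j) with i<j and classify each by sign(x_j-x_i) * sign(y_j-y_i).
  (1,2):dx=+1,dy=+9->C; (1,3):dx=+2,dy=+4->C; (1,4):dx=+3,dy=+3->C; (1,5):dx=+6,dy=+7->C
  (2,3):dx=+1,dy=-5->D; (2,4):dx=+2,dy=-6->D; (2,5):dx=+5,dy=-2->D; (3,4):dx=+1,dy=-1->D
  (3,5):dx=+4,dy=+3->C; (4,5):dx=+3,dy=+4->C
Step 2: C = 6, D = 4, total pairs = 10.
Step 3: tau = (C - D)/(n(n-1)/2) = (6 - 4)/10 = 0.200000.
Step 4: Exact two-sided p-value (enumerate n! = 120 permutations of y under H0): p = 0.816667.
Step 5: alpha = 0.05. fail to reject H0.

tau_b = 0.2000 (C=6, D=4), p = 0.816667, fail to reject H0.


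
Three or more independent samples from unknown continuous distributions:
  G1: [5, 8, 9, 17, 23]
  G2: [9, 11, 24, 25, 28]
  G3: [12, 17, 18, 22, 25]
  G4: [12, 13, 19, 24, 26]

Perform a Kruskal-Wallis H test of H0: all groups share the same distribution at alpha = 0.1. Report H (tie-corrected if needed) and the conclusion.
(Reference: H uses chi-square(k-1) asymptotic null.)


Step 1: Combine all N = 20 observations and assign midranks.
sorted (value, group, rank): (5,G1,1), (8,G1,2), (9,G1,3.5), (9,G2,3.5), (11,G2,5), (12,G3,6.5), (12,G4,6.5), (13,G4,8), (17,G1,9.5), (17,G3,9.5), (18,G3,11), (19,G4,12), (22,G3,13), (23,G1,14), (24,G2,15.5), (24,G4,15.5), (25,G2,17.5), (25,G3,17.5), (26,G4,19), (28,G2,20)
Step 2: Sum ranks within each group.
R_1 = 30 (n_1 = 5)
R_2 = 61.5 (n_2 = 5)
R_3 = 57.5 (n_3 = 5)
R_4 = 61 (n_4 = 5)
Step 3: H = 12/(N(N+1)) * sum(R_i^2/n_i) - 3(N+1)
     = 12/(20*21) * (30^2/5 + 61.5^2/5 + 57.5^2/5 + 61^2/5) - 3*21
     = 0.028571 * 2341.9 - 63
     = 3.911429.
Step 4: Ties present; correction factor C = 1 - 30/(20^3 - 20) = 0.996241. Corrected H = 3.911429 / 0.996241 = 3.926189.
Step 5: Under H0, H ~ chi^2(3); p-value = 0.269546.
Step 6: alpha = 0.1. fail to reject H0.

H = 3.9262, df = 3, p = 0.269546, fail to reject H0.


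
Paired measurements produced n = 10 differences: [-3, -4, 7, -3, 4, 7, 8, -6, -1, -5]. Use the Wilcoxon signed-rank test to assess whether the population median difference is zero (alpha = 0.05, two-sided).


Step 1: Drop any zero differences (none here) and take |d_i|.
|d| = [3, 4, 7, 3, 4, 7, 8, 6, 1, 5]
Step 2: Midrank |d_i| (ties get averaged ranks).
ranks: |3|->2.5, |4|->4.5, |7|->8.5, |3|->2.5, |4|->4.5, |7|->8.5, |8|->10, |6|->7, |1|->1, |5|->6
Step 3: Attach original signs; sum ranks with positive sign and with negative sign.
W+ = 8.5 + 4.5 + 8.5 + 10 = 31.5
W- = 2.5 + 4.5 + 2.5 + 7 + 1 + 6 = 23.5
(Check: W+ + W- = 55 should equal n(n+1)/2 = 55.)
Step 4: Test statistic W = min(W+, W-) = 23.5.
Step 5: Ties in |d|, so use the tie-corrected normal approximation.
        E[W] = n(n+1)/4 = 10*11/4 = 27.5.
        Tie groups: |d|=3 (t=2), |d|=4 (t=2), |d|=7 (t=2); sum(t^3 - t) = 18.
        Var[W] = n(n+1)(2n+1)/24 - sum(t^3-t)/48 = 2310/24 - 18/48 = 95.875.
        z = (W - E[W]) / sqrt(Var[W]) = (23.5 - 27.5) / 9.7916 = -0.4085.
        Two-sided p = 2*Phi(z) = 0.682896.
Step 6: alpha = 0.05. fail to reject H0.

W+ = 31.5, W- = 23.5, W = min = 23.5, p = 0.682896, fail to reject H0.


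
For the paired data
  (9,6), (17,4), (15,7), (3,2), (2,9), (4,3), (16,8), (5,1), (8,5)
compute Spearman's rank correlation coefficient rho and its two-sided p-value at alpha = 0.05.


Step 1: Rank x and y separately (midranks; no ties here).
rank(x): 9->6, 17->9, 15->7, 3->2, 2->1, 4->3, 16->8, 5->4, 8->5
rank(y): 6->6, 4->4, 7->7, 2->2, 9->9, 3->3, 8->8, 1->1, 5->5
Step 2: d_i = R_x(i) - R_y(i); compute d_i^2.
  (6-6)^2=0, (9-4)^2=25, (7-7)^2=0, (2-2)^2=0, (1-9)^2=64, (3-3)^2=0, (8-8)^2=0, (4-1)^2=9, (5-5)^2=0
sum(d^2) = 98.
Step 3: rho = 1 - 6*98 / (9*(9^2 - 1)) = 1 - 588/720 = 0.183333.
Step 4: Under H0, t = rho * sqrt((n-2)/(1-rho^2)) = 0.4934 ~ t(7).
Step 5: Two-sided p-value from the t-distribution with 7 df = 0.636820.
Step 6: alpha = 0.05. fail to reject H0.

rho = 0.1833, p = 0.636820, fail to reject H0 at alpha = 0.05.


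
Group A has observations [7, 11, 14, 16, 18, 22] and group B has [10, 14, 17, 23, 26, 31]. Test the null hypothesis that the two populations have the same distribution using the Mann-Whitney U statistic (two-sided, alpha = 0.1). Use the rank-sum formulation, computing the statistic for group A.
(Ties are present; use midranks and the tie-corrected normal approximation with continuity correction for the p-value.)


Step 1: Combine and sort all 12 observations; assign midranks.
sorted (value, group): (7,X), (10,Y), (11,X), (14,X), (14,Y), (16,X), (17,Y), (18,X), (22,X), (23,Y), (26,Y), (31,Y)
ranks: 7->1, 10->2, 11->3, 14->4.5, 14->4.5, 16->6, 17->7, 18->8, 22->9, 23->10, 26->11, 31->12
Step 2: Rank sum for X: R1 = 1 + 3 + 4.5 + 6 + 8 + 9 = 31.5.
Step 3: U_X = R1 - n1(n1+1)/2 = 31.5 - 6*7/2 = 31.5 - 21 = 10.5.
       U_Y = n1*n2 - U_X = 36 - 10.5 = 25.5.
Step 4: Ties are present, so use the tie-corrected normal approximation (with continuity correction) for the p-value.
Step 5: p-value = 0.261496; compare to alpha = 0.1. fail to reject H0.

U_X = 10.5, p = 0.261496, fail to reject H0 at alpha = 0.1.


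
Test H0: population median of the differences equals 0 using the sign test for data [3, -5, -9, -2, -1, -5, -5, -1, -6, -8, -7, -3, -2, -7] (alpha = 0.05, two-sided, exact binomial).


Step 1: Discard zero differences. Original n = 14; n_eff = number of nonzero differences = 14.
Nonzero differences (with sign): +3, -5, -9, -2, -1, -5, -5, -1, -6, -8, -7, -3, -2, -7
Step 2: Count signs: positive = 1, negative = 13.
Step 3: Under H0: P(positive) = 0.5, so the number of positives S ~ Bin(14, 0.5).
Step 4: Two-sided exact p-value = sum of Bin(14,0.5) probabilities at or below the observed probability = 0.001831.
Step 5: alpha = 0.05. reject H0.

n_eff = 14, pos = 1, neg = 13, p = 0.001831, reject H0.


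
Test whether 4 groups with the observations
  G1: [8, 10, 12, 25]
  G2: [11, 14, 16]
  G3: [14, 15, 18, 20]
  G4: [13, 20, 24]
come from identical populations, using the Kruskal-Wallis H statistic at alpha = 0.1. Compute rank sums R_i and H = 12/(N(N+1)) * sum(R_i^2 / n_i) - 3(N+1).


Step 1: Combine all N = 14 observations and assign midranks.
sorted (value, group, rank): (8,G1,1), (10,G1,2), (11,G2,3), (12,G1,4), (13,G4,5), (14,G2,6.5), (14,G3,6.5), (15,G3,8), (16,G2,9), (18,G3,10), (20,G3,11.5), (20,G4,11.5), (24,G4,13), (25,G1,14)
Step 2: Sum ranks within each group.
R_1 = 21 (n_1 = 4)
R_2 = 18.5 (n_2 = 3)
R_3 = 36 (n_3 = 4)
R_4 = 29.5 (n_4 = 3)
Step 3: H = 12/(N(N+1)) * sum(R_i^2/n_i) - 3(N+1)
     = 12/(14*15) * (21^2/4 + 18.5^2/3 + 36^2/4 + 29.5^2/3) - 3*15
     = 0.057143 * 838.417 - 45
     = 2.909524.
Step 4: Ties present; correction factor C = 1 - 12/(14^3 - 14) = 0.995604. Corrected H = 2.909524 / 0.995604 = 2.922369.
Step 5: Under H0, H ~ chi^2(3); p-value = 0.403750.
Step 6: alpha = 0.1. fail to reject H0.

H = 2.9224, df = 3, p = 0.403750, fail to reject H0.


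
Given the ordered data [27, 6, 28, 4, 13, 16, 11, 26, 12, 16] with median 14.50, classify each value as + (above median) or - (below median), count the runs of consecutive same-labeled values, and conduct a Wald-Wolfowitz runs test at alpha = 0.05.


Step 1: Compute median = 14.50; label A = above, B = below.
Labels in order: ABABBABABA  (n_A = 5, n_B = 5)
Step 2: Count runs R = 9.
Step 3: Under H0 (random ordering), E[R] = 2*n_A*n_B/(n_A+n_B) + 1 = 2*5*5/10 + 1 = 6.0000.
        Var[R] = 2*n_A*n_B*(2*n_A*n_B - n_A - n_B) / ((n_A+n_B)^2 * (n_A+n_B-1)) = 2000/900 = 2.2222.
        SD[R] = 1.4907.
Step 4: Continuity-corrected z = (R - 0.5 - E[R]) / SD[R] = (9 - 0.5 - 6.0000) / 1.4907 = 1.6771.
Step 5: Two-sided p-value via normal approximation = 2*(1 - Phi(|z|)) = 0.093533.
Step 6: alpha = 0.05. fail to reject H0.

R = 9, z = 1.6771, p = 0.093533, fail to reject H0.


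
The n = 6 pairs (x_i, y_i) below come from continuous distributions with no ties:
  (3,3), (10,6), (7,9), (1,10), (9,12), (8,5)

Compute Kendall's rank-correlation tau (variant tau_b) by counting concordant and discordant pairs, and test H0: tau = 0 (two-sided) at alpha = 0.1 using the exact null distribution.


Step 1: Enumerate the 15 unordered pairs (i,j) with i<j and classify each by sign(x_j-x_i) * sign(y_j-y_i).
  (1,2):dx=+7,dy=+3->C; (1,3):dx=+4,dy=+6->C; (1,4):dx=-2,dy=+7->D; (1,5):dx=+6,dy=+9->C
  (1,6):dx=+5,dy=+2->C; (2,3):dx=-3,dy=+3->D; (2,4):dx=-9,dy=+4->D; (2,5):dx=-1,dy=+6->D
  (2,6):dx=-2,dy=-1->C; (3,4):dx=-6,dy=+1->D; (3,5):dx=+2,dy=+3->C; (3,6):dx=+1,dy=-4->D
  (4,5):dx=+8,dy=+2->C; (4,6):dx=+7,dy=-5->D; (5,6):dx=-1,dy=-7->C
Step 2: C = 8, D = 7, total pairs = 15.
Step 3: tau = (C - D)/(n(n-1)/2) = (8 - 7)/15 = 0.066667.
Step 4: Exact two-sided p-value (enumerate n! = 720 permutations of y under H0): p = 1.000000.
Step 5: alpha = 0.1. fail to reject H0.

tau_b = 0.0667 (C=8, D=7), p = 1.000000, fail to reject H0.


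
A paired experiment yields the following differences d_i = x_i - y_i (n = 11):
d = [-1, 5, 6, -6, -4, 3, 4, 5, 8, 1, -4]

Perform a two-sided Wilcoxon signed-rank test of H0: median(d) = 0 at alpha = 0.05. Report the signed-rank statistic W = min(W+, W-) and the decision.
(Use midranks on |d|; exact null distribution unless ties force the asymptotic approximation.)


Step 1: Drop any zero differences (none here) and take |d_i|.
|d| = [1, 5, 6, 6, 4, 3, 4, 5, 8, 1, 4]
Step 2: Midrank |d_i| (ties get averaged ranks).
ranks: |1|->1.5, |5|->7.5, |6|->9.5, |6|->9.5, |4|->5, |3|->3, |4|->5, |5|->7.5, |8|->11, |1|->1.5, |4|->5
Step 3: Attach original signs; sum ranks with positive sign and with negative sign.
W+ = 7.5 + 9.5 + 3 + 5 + 7.5 + 11 + 1.5 = 45
W- = 1.5 + 9.5 + 5 + 5 = 21
(Check: W+ + W- = 66 should equal n(n+1)/2 = 66.)
Step 4: Test statistic W = min(W+, W-) = 21.
Step 5: Ties in |d|, so use the tie-corrected normal approximation.
        E[W] = n(n+1)/4 = 11*12/4 = 33.
        Tie groups: |d|=1 (t=2), |d|=4 (t=3), |d|=5 (t=2), |d|=6 (t=2); sum(t^3 - t) = 42.
        Var[W] = n(n+1)(2n+1)/24 - sum(t^3-t)/48 = 3036/24 - 42/48 = 125.625.
        z = (W - E[W]) / sqrt(Var[W]) = (21 - 33) / 11.2083 = -1.0706.
        Two-sided p = 2*Phi(z) = 0.284332.
Step 6: alpha = 0.05. fail to reject H0.

W+ = 45, W- = 21, W = min = 21, p = 0.284332, fail to reject H0.


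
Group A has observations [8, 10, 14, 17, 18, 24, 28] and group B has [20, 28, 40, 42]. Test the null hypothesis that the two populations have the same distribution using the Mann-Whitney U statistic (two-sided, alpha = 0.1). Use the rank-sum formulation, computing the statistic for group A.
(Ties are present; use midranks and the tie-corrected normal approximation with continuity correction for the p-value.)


Step 1: Combine and sort all 11 observations; assign midranks.
sorted (value, group): (8,X), (10,X), (14,X), (17,X), (18,X), (20,Y), (24,X), (28,X), (28,Y), (40,Y), (42,Y)
ranks: 8->1, 10->2, 14->3, 17->4, 18->5, 20->6, 24->7, 28->8.5, 28->8.5, 40->10, 42->11
Step 2: Rank sum for X: R1 = 1 + 2 + 3 + 4 + 5 + 7 + 8.5 = 30.5.
Step 3: U_X = R1 - n1(n1+1)/2 = 30.5 - 7*8/2 = 30.5 - 28 = 2.5.
       U_Y = n1*n2 - U_X = 28 - 2.5 = 25.5.
Step 4: Ties are present, so use the tie-corrected normal approximation (with continuity correction) for the p-value.
Step 5: p-value = 0.037202; compare to alpha = 0.1. reject H0.

U_X = 2.5, p = 0.037202, reject H0 at alpha = 0.1.


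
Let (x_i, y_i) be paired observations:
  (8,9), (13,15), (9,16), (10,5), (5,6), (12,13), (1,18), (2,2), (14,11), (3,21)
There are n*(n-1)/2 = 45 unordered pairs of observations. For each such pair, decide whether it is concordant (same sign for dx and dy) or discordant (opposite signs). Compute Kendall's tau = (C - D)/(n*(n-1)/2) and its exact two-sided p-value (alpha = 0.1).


Step 1: Enumerate the 45 unordered pairs (i,j) with i<j and classify each by sign(x_j-x_i) * sign(y_j-y_i).
  (1,2):dx=+5,dy=+6->C; (1,3):dx=+1,dy=+7->C; (1,4):dx=+2,dy=-4->D; (1,5):dx=-3,dy=-3->C
  (1,6):dx=+4,dy=+4->C; (1,7):dx=-7,dy=+9->D; (1,8):dx=-6,dy=-7->C; (1,9):dx=+6,dy=+2->C
  (1,10):dx=-5,dy=+12->D; (2,3):dx=-4,dy=+1->D; (2,4):dx=-3,dy=-10->C; (2,5):dx=-8,dy=-9->C
  (2,6):dx=-1,dy=-2->C; (2,7):dx=-12,dy=+3->D; (2,8):dx=-11,dy=-13->C; (2,9):dx=+1,dy=-4->D
  (2,10):dx=-10,dy=+6->D; (3,4):dx=+1,dy=-11->D; (3,5):dx=-4,dy=-10->C; (3,6):dx=+3,dy=-3->D
  (3,7):dx=-8,dy=+2->D; (3,8):dx=-7,dy=-14->C; (3,9):dx=+5,dy=-5->D; (3,10):dx=-6,dy=+5->D
  (4,5):dx=-5,dy=+1->D; (4,6):dx=+2,dy=+8->C; (4,7):dx=-9,dy=+13->D; (4,8):dx=-8,dy=-3->C
  (4,9):dx=+4,dy=+6->C; (4,10):dx=-7,dy=+16->D; (5,6):dx=+7,dy=+7->C; (5,7):dx=-4,dy=+12->D
  (5,8):dx=-3,dy=-4->C; (5,9):dx=+9,dy=+5->C; (5,10):dx=-2,dy=+15->D; (6,7):dx=-11,dy=+5->D
  (6,8):dx=-10,dy=-11->C; (6,9):dx=+2,dy=-2->D; (6,10):dx=-9,dy=+8->D; (7,8):dx=+1,dy=-16->D
  (7,9):dx=+13,dy=-7->D; (7,10):dx=+2,dy=+3->C; (8,9):dx=+12,dy=+9->C; (8,10):dx=+1,dy=+19->C
  (9,10):dx=-11,dy=+10->D
Step 2: C = 22, D = 23, total pairs = 45.
Step 3: tau = (C - D)/(n(n-1)/2) = (22 - 23)/45 = -0.022222.
Step 4: Exact two-sided p-value (enumerate n! = 3628800 permutations of y under H0): p = 1.000000.
Step 5: alpha = 0.1. fail to reject H0.

tau_b = -0.0222 (C=22, D=23), p = 1.000000, fail to reject H0.


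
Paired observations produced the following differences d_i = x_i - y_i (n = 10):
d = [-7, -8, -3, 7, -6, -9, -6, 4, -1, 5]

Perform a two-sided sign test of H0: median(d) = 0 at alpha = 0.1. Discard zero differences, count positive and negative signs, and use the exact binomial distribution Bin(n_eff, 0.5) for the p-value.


Step 1: Discard zero differences. Original n = 10; n_eff = number of nonzero differences = 10.
Nonzero differences (with sign): -7, -8, -3, +7, -6, -9, -6, +4, -1, +5
Step 2: Count signs: positive = 3, negative = 7.
Step 3: Under H0: P(positive) = 0.5, so the number of positives S ~ Bin(10, 0.5).
Step 4: Two-sided exact p-value = sum of Bin(10,0.5) probabilities at or below the observed probability = 0.343750.
Step 5: alpha = 0.1. fail to reject H0.

n_eff = 10, pos = 3, neg = 7, p = 0.343750, fail to reject H0.


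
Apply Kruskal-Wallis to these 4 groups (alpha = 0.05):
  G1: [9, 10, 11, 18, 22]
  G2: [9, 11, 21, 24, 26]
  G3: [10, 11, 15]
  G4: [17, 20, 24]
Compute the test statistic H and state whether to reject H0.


Step 1: Combine all N = 16 observations and assign midranks.
sorted (value, group, rank): (9,G1,1.5), (9,G2,1.5), (10,G1,3.5), (10,G3,3.5), (11,G1,6), (11,G2,6), (11,G3,6), (15,G3,8), (17,G4,9), (18,G1,10), (20,G4,11), (21,G2,12), (22,G1,13), (24,G2,14.5), (24,G4,14.5), (26,G2,16)
Step 2: Sum ranks within each group.
R_1 = 34 (n_1 = 5)
R_2 = 50 (n_2 = 5)
R_3 = 17.5 (n_3 = 3)
R_4 = 34.5 (n_4 = 3)
Step 3: H = 12/(N(N+1)) * sum(R_i^2/n_i) - 3(N+1)
     = 12/(16*17) * (34^2/5 + 50^2/5 + 17.5^2/3 + 34.5^2/3) - 3*17
     = 0.044118 * 1230.03 - 51
     = 3.266176.
Step 4: Ties present; correction factor C = 1 - 42/(16^3 - 16) = 0.989706. Corrected H = 3.266176 / 0.989706 = 3.300149.
Step 5: Under H0, H ~ chi^2(3); p-value = 0.347622.
Step 6: alpha = 0.05. fail to reject H0.

H = 3.3001, df = 3, p = 0.347622, fail to reject H0.


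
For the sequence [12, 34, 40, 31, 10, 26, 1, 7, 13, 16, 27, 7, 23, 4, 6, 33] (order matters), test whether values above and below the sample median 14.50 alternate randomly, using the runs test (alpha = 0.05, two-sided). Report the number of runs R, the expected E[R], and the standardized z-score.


Step 1: Compute median = 14.50; label A = above, B = below.
Labels in order: BAAABABBBAABABBA  (n_A = 8, n_B = 8)
Step 2: Count runs R = 10.
Step 3: Under H0 (random ordering), E[R] = 2*n_A*n_B/(n_A+n_B) + 1 = 2*8*8/16 + 1 = 9.0000.
        Var[R] = 2*n_A*n_B*(2*n_A*n_B - n_A - n_B) / ((n_A+n_B)^2 * (n_A+n_B-1)) = 14336/3840 = 3.7333.
        SD[R] = 1.9322.
Step 4: Continuity-corrected z = (R - 0.5 - E[R]) / SD[R] = (10 - 0.5 - 9.0000) / 1.9322 = 0.2588.
Step 5: Two-sided p-value via normal approximation = 2*(1 - Phi(|z|)) = 0.795809.
Step 6: alpha = 0.05. fail to reject H0.

R = 10, z = 0.2588, p = 0.795809, fail to reject H0.


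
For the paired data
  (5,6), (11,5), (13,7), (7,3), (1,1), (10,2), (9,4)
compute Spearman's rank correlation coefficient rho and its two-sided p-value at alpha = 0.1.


Step 1: Rank x and y separately (midranks; no ties here).
rank(x): 5->2, 11->6, 13->7, 7->3, 1->1, 10->5, 9->4
rank(y): 6->6, 5->5, 7->7, 3->3, 1->1, 2->2, 4->4
Step 2: d_i = R_x(i) - R_y(i); compute d_i^2.
  (2-6)^2=16, (6-5)^2=1, (7-7)^2=0, (3-3)^2=0, (1-1)^2=0, (5-2)^2=9, (4-4)^2=0
sum(d^2) = 26.
Step 3: rho = 1 - 6*26 / (7*(7^2 - 1)) = 1 - 156/336 = 0.535714.
Step 4: Under H0, t = rho * sqrt((n-2)/(1-rho^2)) = 1.4186 ~ t(5).
Step 5: Two-sided p-value from the t-distribution with 5 df = 0.215217.
Step 6: alpha = 0.1. fail to reject H0.

rho = 0.5357, p = 0.215217, fail to reject H0 at alpha = 0.1.


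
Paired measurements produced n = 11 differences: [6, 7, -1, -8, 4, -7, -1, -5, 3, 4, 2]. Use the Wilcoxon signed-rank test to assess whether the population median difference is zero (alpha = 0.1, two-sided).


Step 1: Drop any zero differences (none here) and take |d_i|.
|d| = [6, 7, 1, 8, 4, 7, 1, 5, 3, 4, 2]
Step 2: Midrank |d_i| (ties get averaged ranks).
ranks: |6|->8, |7|->9.5, |1|->1.5, |8|->11, |4|->5.5, |7|->9.5, |1|->1.5, |5|->7, |3|->4, |4|->5.5, |2|->3
Step 3: Attach original signs; sum ranks with positive sign and with negative sign.
W+ = 8 + 9.5 + 5.5 + 4 + 5.5 + 3 = 35.5
W- = 1.5 + 11 + 9.5 + 1.5 + 7 = 30.5
(Check: W+ + W- = 66 should equal n(n+1)/2 = 66.)
Step 4: Test statistic W = min(W+, W-) = 30.5.
Step 5: Ties in |d|, so use the tie-corrected normal approximation.
        E[W] = n(n+1)/4 = 11*12/4 = 33.
        Tie groups: |d|=1 (t=2), |d|=4 (t=2), |d|=7 (t=2); sum(t^3 - t) = 18.
        Var[W] = n(n+1)(2n+1)/24 - sum(t^3-t)/48 = 3036/24 - 18/48 = 126.125.
        z = (W - E[W]) / sqrt(Var[W]) = (30.5 - 33) / 11.2305 = -0.2226.
        Two-sided p = 2*Phi(z) = 0.823841.
Step 6: alpha = 0.1. fail to reject H0.

W+ = 35.5, W- = 30.5, W = min = 30.5, p = 0.823841, fail to reject H0.


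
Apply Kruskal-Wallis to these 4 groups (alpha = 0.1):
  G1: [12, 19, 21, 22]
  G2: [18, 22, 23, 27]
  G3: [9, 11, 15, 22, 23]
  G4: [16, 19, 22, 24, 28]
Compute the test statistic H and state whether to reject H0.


Step 1: Combine all N = 18 observations and assign midranks.
sorted (value, group, rank): (9,G3,1), (11,G3,2), (12,G1,3), (15,G3,4), (16,G4,5), (18,G2,6), (19,G1,7.5), (19,G4,7.5), (21,G1,9), (22,G1,11.5), (22,G2,11.5), (22,G3,11.5), (22,G4,11.5), (23,G2,14.5), (23,G3,14.5), (24,G4,16), (27,G2,17), (28,G4,18)
Step 2: Sum ranks within each group.
R_1 = 31 (n_1 = 4)
R_2 = 49 (n_2 = 4)
R_3 = 33 (n_3 = 5)
R_4 = 58 (n_4 = 5)
Step 3: H = 12/(N(N+1)) * sum(R_i^2/n_i) - 3(N+1)
     = 12/(18*19) * (31^2/4 + 49^2/4 + 33^2/5 + 58^2/5) - 3*19
     = 0.035088 * 1731.1 - 57
     = 3.740351.
Step 4: Ties present; correction factor C = 1 - 72/(18^3 - 18) = 0.987616. Corrected H = 3.740351 / 0.987616 = 3.787252.
Step 5: Under H0, H ~ chi^2(3); p-value = 0.285372.
Step 6: alpha = 0.1. fail to reject H0.

H = 3.7873, df = 3, p = 0.285372, fail to reject H0.
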